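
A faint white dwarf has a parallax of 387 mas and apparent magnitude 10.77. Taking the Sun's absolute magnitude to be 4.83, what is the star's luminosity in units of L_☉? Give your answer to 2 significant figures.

d = 1/p = 1000/387 mas = 2.584 pc
M = m − 5 log₁₀ d + 5 = 10.77 − 5·0.4123 + 5 = 13.709
M − M_☉ = 13.709 − 4.83 = 8.879
L/L_☉ = 10^(−0.4 × 8.879) = 2.809×10^-4

L/L_☉ ≈ 2.8×10^-4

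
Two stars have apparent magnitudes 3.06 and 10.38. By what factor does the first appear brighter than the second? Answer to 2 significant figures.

Δm = 3.06 − (10.38) = -7.32
Flux ratio = 10^(−0.4 Δm) = 10^(−0.4 × -7.32) = 10^2.928 = 847.2

850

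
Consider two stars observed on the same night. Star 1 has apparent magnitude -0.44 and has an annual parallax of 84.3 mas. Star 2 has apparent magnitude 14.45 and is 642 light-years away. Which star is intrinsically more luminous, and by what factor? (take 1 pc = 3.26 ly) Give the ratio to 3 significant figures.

Star 1 is more luminous, by a factor of 3280.

Star 1: p = 84.3 mas = 0.0843″ → d = 1/p = 11.86 pc
Star 1: M = m − 5 log₁₀ d + 5 = -0.44 − 5·1.0742 + 5 = -0.811
Star 2: d = 642 ly / 3.26 = 196.9 pc
Star 2: M = m − 5 log₁₀ d + 5 = 14.45 − 5·2.2943 + 5 = 7.978
ΔM = M_1 − M_2 = -0.811 − (7.978) = -8.789; smaller M is more luminous → Star 1.
L ratio = 10^(0.4 |ΔM|) = 10^3.516 = 3279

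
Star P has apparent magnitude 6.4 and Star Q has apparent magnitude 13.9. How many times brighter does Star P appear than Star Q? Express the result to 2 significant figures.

1000

Δm = 6.4 − (13.9) = -7.5
Flux ratio = 10^(−0.4 Δm) = 10^(−0.4 × -7.5) = 10^3.000 = 1000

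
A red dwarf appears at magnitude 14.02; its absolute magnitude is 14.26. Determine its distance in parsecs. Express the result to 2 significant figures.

μ = m − M = -0.240
m − M = 5 log₁₀ d − 5
log₁₀ d = (m − M)/5 + 1 = 0.9520
d = 10^0.9520 = 8.954 pc

d ≈ 9.0 pc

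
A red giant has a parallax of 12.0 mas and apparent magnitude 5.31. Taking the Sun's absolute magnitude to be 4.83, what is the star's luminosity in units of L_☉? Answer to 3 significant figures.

L/L_☉ ≈ 44.6

d = 1/p = 1000/12.0 mas = 83.33 pc
M = m − 5 log₁₀ d + 5 = 5.31 − 5·1.9208 + 5 = 0.706
M − M_☉ = 0.706 − 4.83 = -4.124
L/L_☉ = 10^(−0.4 × -4.124) = 44.63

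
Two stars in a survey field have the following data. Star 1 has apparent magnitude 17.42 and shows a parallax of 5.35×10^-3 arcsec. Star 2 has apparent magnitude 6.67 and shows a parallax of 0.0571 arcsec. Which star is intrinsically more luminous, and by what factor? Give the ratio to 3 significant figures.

Star 2 is more luminous, by a factor of 175.

Star 1: d = 1/p = 1/5.35×10^-3″ = 186.9 pc
Star 1: M = m − 5 log₁₀ d + 5 = 17.42 − 5·2.2716 + 5 = 11.062
Star 2: d = 1/p = 1/0.0571″ = 17.51 pc
Star 2: M = m − 5 log₁₀ d + 5 = 6.67 − 5·1.2434 + 5 = 5.453
ΔM = M_1 − M_2 = 11.062 − (5.453) = 5.609; smaller M is more luminous → Star 2.
L ratio = 10^(0.4 |ΔM|) = 10^2.243 = 175.2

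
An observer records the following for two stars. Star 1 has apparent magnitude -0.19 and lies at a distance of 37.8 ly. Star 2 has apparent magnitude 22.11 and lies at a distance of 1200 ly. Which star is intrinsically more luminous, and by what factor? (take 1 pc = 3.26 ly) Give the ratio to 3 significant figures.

Star 1 is more luminous, by a factor of 825000.

Star 1: d = 37.8 ly / 3.26 = 11.60 pc
Star 1: M = m − 5 log₁₀ d + 5 = -0.19 − 5·1.0643 + 5 = -0.511
Star 2: d = 1200 ly / 3.26 = 368.1 pc
Star 2: M = m − 5 log₁₀ d + 5 = 22.11 − 5·2.5660 + 5 = 14.280
ΔM = M_1 − M_2 = -0.511 − (14.280) = -14.792; smaller M is more luminous → Star 1.
L ratio = 10^(0.4 |ΔM|) = 10^5.917 = 825300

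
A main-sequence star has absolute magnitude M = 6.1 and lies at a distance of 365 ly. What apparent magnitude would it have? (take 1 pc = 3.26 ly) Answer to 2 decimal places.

m ≈ 11.35

d = 365 ly / 3.26 = 112.0 pc
m = M + 5 log₁₀ d − 5 = 6.1 + 5·2.0491 − 5 = 11.345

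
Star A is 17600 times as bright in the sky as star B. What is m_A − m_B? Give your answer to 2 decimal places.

Pogson: Δm = −2.5 log₁₀(ratio) = −2.5 log₁₀(17600) = −2.5 × 4.2455 = -10.614
Star A is brighter, so it has the smaller magnitude: the difference is negative.

m_A − m_B ≈ -10.61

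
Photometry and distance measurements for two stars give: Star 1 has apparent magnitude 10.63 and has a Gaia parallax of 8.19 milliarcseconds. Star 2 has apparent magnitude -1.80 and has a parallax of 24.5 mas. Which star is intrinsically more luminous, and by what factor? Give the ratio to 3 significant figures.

Star 2 is more luminous, by a factor of 10500.

Star 1: p = 8.19 mas = 8.19×10^-3″ → d = 1/p = 122.1 pc
Star 1: M = m − 5 log₁₀ d + 5 = 10.63 − 5·2.0867 + 5 = 5.196
Star 2: p = 24.5 mas = 0.0245″ → d = 1/p = 40.82 pc
Star 2: M = m − 5 log₁₀ d + 5 = -1.80 − 5·1.6108 + 5 = -4.854
ΔM = M_1 − M_2 = 5.196 − (-4.854) = 10.051; smaller M is more luminous → Star 2.
L ratio = 10^(0.4 |ΔM|) = 10^4.020 = 10480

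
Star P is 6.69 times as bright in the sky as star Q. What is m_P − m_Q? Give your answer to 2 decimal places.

m_P − m_Q ≈ -2.06

Pogson: Δm = −2.5 log₁₀(ratio) = −2.5 log₁₀(6.69) = −2.5 × 0.8254 = -2.064
Star P is brighter, so it has the smaller magnitude: the difference is negative.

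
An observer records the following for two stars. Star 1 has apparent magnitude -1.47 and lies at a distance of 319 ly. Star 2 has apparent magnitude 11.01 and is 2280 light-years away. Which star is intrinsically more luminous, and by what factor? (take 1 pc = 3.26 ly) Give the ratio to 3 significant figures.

Star 1: d = 319 ly / 3.26 = 97.85 pc
Star 1: M = m − 5 log₁₀ d + 5 = -1.47 − 5·1.9906 + 5 = -6.423
Star 2: d = 2280 ly / 3.26 = 699.4 pc
Star 2: M = m − 5 log₁₀ d + 5 = 11.01 − 5·2.8447 + 5 = 1.786
ΔM = M_1 − M_2 = -6.423 − (1.786) = -8.209; smaller M is more luminous → Star 1.
L ratio = 10^(0.4 |ΔM|) = 10^3.284 = 1922

Star 1 is more luminous, by a factor of 1920.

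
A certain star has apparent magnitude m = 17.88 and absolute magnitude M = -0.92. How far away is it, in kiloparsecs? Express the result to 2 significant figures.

μ = m − M = 18.800
m − M = 5 log₁₀ d − 5
log₁₀ d = (m − M)/5 + 1 = 4.7600
d = 10^4.7600 = 57540 pc
= 57.54 kpc

d ≈ 58 kpc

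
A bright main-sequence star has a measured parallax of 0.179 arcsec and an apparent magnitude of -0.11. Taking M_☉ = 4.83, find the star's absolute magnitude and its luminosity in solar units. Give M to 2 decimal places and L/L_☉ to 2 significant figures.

M ≈ 1.15; L/L_☉ ≈ 30

d = 1/p = 1/0.179″ = 5.587 pc
M = m − 5 log₁₀ d + 5 = -0.11 − 5·0.7471 + 5 = 1.154
M − M_☉ = 1.154 − 4.83 = -3.676
L/L_☉ = 10^(−0.4 × -3.676) = 29.53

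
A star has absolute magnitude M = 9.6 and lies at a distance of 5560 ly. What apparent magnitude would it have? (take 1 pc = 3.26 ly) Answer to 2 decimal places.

d = 5560 ly / 3.26 = 1706 pc
m = M + 5 log₁₀ d − 5 = 9.6 + 5·3.2319 − 5 = 20.759

m ≈ 20.76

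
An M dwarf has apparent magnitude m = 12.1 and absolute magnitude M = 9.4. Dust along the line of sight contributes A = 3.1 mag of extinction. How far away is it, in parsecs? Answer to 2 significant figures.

d ≈ 8.3 pc

m − M = 5 log₁₀(d/10 pc) + A  ⇒  12.1 − (9.4) − 3.1 = 5 log₁₀(d/10)
-0.400 = 5 log₁₀(d/10)
log₁₀ d = (m − M − A)/5 + 1 = 0.9200
d = 10^0.9200 = 8.318 pc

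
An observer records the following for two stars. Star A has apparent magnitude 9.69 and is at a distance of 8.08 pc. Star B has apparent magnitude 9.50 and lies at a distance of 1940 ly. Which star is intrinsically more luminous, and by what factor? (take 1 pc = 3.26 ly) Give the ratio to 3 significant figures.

Star B is more luminous, by a factor of 6460.

Star A: M = m − 5 log₁₀ d + 5 = 9.69 − 5·0.9074 + 5 = 10.153
Star B: d = 1940 ly / 3.26 = 595.1 pc
Star B: M = m − 5 log₁₀ d + 5 = 9.50 − 5·2.7746 + 5 = 0.627
ΔM = M_A − M_B = 10.153 − (0.627) = 9.526; smaller M is more luminous → Star B.
L ratio = 10^(0.4 |ΔM|) = 10^3.810 = 6462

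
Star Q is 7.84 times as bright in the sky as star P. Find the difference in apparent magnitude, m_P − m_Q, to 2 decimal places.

Pogson: Δm = −2.5 log₁₀(ratio) = −2.5 log₁₀(7.84) = −2.5 × 0.8943 = -2.236
Star Q is brighter so has the smaller magnitude: m_P − m_Q is positive.

m_P − m_Q ≈ 2.24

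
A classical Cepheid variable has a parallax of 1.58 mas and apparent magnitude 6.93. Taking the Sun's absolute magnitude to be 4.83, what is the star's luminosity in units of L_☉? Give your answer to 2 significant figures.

L/L_☉ ≈ 580

d = 1/p = 1000/1.58 mas = 632.9 pc
M = m − 5 log₁₀ d + 5 = 6.93 − 5·2.8013 + 5 = -2.077
M − M_☉ = -2.077 − 4.83 = -6.907
L/L_☉ = 10^(−0.4 × -6.907) = 579.0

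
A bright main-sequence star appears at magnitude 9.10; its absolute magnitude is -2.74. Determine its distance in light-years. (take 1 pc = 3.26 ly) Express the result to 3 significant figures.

d ≈ 7610 ly

Distance modulus: m − M = 9.10 − (-2.74) = 11.840
m − M = 5 log₁₀ d − 5
log₁₀ d = (m − M)/5 + 1 = 3.3680
d = 10^3.3680 = 2333 pc
= 7607 ly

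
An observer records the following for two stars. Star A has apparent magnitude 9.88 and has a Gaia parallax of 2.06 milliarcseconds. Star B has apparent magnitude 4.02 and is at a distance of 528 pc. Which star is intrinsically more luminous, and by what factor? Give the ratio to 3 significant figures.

Star B is more luminous, by a factor of 261.

Star A: p = 2.06 mas = 2.06×10^-3″ → d = 1/p = 485.4 pc
Star A: M = m − 5 log₁₀ d + 5 = 9.88 − 5·2.6861 + 5 = 1.449
Star B: M = m − 5 log₁₀ d + 5 = 4.02 − 5·2.7226 + 5 = -4.593
ΔM = M_A − M_B = 1.449 − (-4.593) = 6.043; smaller M is more luminous → Star B.
L ratio = 10^(0.4 |ΔM|) = 10^2.417 = 261.2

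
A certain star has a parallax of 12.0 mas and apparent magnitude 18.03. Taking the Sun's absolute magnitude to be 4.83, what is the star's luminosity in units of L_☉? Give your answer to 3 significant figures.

L/L_☉ ≈ 3.64×10^-4

d = 1/p = 1000/12.0 mas = 83.33 pc
M = m − 5 log₁₀ d + 5 = 18.03 − 5·1.9208 + 5 = 13.426
M − M_☉ = 13.426 − 4.83 = 8.596
L/L_☉ = 10^(−0.4 × 8.596) = 3.644×10^-4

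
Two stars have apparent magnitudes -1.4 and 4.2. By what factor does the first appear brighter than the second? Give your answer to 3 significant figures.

174

Magnitude difference = -5.6
Flux ratio = 10^(−0.4 Δm) = 10^(−0.4 × -5.6) = 10^2.240 = 173.8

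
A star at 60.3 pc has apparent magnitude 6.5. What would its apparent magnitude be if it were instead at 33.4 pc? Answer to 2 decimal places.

m ≈ 5.22

Flux ∝ 1/d², so Δm = 5 log₁₀(d₂/d₁) = 5 log₁₀(33.4/60.3) = -1.283
m₂ = m₁ + Δm = 6.5 + (-1.283) = 5.217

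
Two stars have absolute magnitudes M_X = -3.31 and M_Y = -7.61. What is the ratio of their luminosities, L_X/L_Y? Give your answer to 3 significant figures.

ΔM = M_X − M_Y = 4.30
L_X/L_Y = 10^(−0.4 ΔM) = 10^-1.720 = 0.01905

L_X/L_Y ≈ 0.0191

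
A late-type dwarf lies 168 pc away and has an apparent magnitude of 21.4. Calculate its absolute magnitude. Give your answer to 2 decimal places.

M ≈ 15.27

5 log₁₀(d/10 pc) = 5 log₁₀(168.0) − 5 = 6.127
M = m − 5 log₁₀(d/10) = 21.4 − 6.127 = 15.273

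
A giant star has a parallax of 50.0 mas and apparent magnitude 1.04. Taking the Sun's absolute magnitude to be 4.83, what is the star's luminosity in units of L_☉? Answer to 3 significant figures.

L/L_☉ ≈ 131

d = 1/p = 1000/50.0 mas = 20.00 pc
M = m − 5 log₁₀ d + 5 = 1.04 − 5·1.3010 + 5 = -0.465
M − M_☉ = -0.465 − 4.83 = -5.295
L/L_☉ = 10^(−0.4 × -5.295) = 131.2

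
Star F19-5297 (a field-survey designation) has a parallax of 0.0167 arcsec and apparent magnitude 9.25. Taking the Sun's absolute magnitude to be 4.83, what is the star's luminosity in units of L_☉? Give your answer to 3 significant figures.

d = 1/p = 1/0.0167″ = 59.88 pc
M = m − 5 log₁₀ d + 5 = 9.25 − 5·1.7773 + 5 = 5.364
M − M_☉ = 5.364 − 4.83 = 0.534
L/L_☉ = 10^(−0.4 × 0.534) = 0.6117

L/L_☉ ≈ 0.612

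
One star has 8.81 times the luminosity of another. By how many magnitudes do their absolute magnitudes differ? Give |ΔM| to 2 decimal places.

|ΔM| ≈ 2.36

Pogson: ΔM = −2.5 log₁₀(ratio) = −2.5 log₁₀(8.81) = −2.5 × 0.9450 = -2.362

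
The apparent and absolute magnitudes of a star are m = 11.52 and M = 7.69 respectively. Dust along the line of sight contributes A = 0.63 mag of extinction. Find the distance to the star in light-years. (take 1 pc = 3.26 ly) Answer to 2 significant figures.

m − M = 5 log₁₀(d/10 pc) + A  ⇒  11.52 − (7.69) − 0.63 = 5 log₁₀(d/10)
3.200 = 5 log₁₀(d/10)
log₁₀ d = (m − M − A)/5 + 1 = 1.6400
d = 10^1.6400 = 43.65 pc
= 142.3 ly

d ≈ 140 ly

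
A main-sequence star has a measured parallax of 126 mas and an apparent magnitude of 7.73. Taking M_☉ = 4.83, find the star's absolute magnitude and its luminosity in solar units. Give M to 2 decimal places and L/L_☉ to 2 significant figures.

M ≈ 8.23; L/L_☉ ≈ 0.044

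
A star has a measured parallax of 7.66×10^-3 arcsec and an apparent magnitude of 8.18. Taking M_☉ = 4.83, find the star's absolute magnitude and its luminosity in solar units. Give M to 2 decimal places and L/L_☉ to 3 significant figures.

M ≈ 2.60; L/L_☉ ≈ 7.79

d = 1/p = 1/7.66×10^-3″ = 130.5 pc
M = m − 5 log₁₀ d + 5 = 8.18 − 5·2.1158 + 5 = 2.601
M − M_☉ = 2.601 − 4.83 = -2.229
L/L_☉ = 10^(−0.4 × -2.229) = 7.790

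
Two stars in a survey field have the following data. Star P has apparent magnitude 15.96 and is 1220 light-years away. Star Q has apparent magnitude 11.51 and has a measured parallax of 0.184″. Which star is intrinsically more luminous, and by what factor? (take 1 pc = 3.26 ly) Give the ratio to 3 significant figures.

Star P: d = 1220 ly / 3.26 = 374.2 pc
Star P: M = m − 5 log₁₀ d + 5 = 15.96 − 5·2.5731 + 5 = 8.094
Star Q: d = 1/p = 1/0.184″ = 5.435 pc
Star Q: M = m − 5 log₁₀ d + 5 = 11.51 − 5·0.7352 + 5 = 12.834
ΔM = M_P − M_Q = 8.094 − (12.834) = -4.740; smaller M is more luminous → Star P.
L ratio = 10^(0.4 |ΔM|) = 10^1.896 = 78.69

Star P is more luminous, by a factor of 78.7.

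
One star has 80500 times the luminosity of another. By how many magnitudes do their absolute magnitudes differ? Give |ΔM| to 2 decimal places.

|ΔM| ≈ 12.26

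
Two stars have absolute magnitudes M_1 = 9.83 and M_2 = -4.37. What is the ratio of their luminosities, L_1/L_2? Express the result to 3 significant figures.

ΔM = M_1 − M_2 = 14.20
L_1/L_2 = 10^(−0.4 ΔM) = 10^-5.680 = 2.089×10^-6

L_1/L_2 ≈ 2.09×10^-6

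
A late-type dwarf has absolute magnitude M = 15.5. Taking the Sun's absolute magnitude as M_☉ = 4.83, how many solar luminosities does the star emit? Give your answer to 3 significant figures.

L/L_☉ ≈ 5.40×10^-5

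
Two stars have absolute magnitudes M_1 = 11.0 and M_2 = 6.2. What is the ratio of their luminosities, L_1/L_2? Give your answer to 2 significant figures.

ΔM = M_1 − M_2 = 4.8
L_1/L_2 = 10^(−0.4 ΔM) = 10^-1.920 = 0.01202

L_1/L_2 ≈ 0.012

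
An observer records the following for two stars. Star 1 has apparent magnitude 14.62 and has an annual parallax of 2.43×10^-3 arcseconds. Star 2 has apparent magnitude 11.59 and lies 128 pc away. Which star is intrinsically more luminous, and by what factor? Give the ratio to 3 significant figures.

Star 2 is more luminous, by a factor of 1.58.

Star 1: d = 1/p = 1/2.43×10^-3″ = 411.5 pc
Star 1: M = m − 5 log₁₀ d + 5 = 14.62 − 5·2.6144 + 5 = 6.548
Star 2: M = m − 5 log₁₀ d + 5 = 11.59 − 5·2.1072 + 5 = 6.054
ΔM = M_1 − M_2 = 6.548 − (6.054) = 0.494; smaller M is more luminous → Star 2.
L ratio = 10^(0.4 |ΔM|) = 10^0.198 = 1.576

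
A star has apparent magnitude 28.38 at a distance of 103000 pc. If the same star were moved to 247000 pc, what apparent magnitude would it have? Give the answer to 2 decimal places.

m ≈ 30.28

Flux ∝ 1/d², so Δm = 5 log₁₀(d₂/d₁) = 5 log₁₀(247000/103000) = 1.899
m₂ = m₁ + Δm = 28.38 + (1.899) = 30.279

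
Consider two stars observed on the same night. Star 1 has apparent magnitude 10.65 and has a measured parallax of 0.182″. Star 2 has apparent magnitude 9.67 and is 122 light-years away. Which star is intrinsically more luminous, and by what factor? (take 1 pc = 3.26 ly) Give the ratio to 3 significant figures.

Star 1: d = 1/p = 1/0.182″ = 5.495 pc
Star 1: M = m − 5 log₁₀ d + 5 = 10.65 − 5·0.7399 + 5 = 11.950
Star 2: d = 122 ly / 3.26 = 37.42 pc
Star 2: M = m − 5 log₁₀ d + 5 = 9.67 − 5·1.5731 + 5 = 6.804
ΔM = M_1 − M_2 = 11.950 − (6.804) = 5.146; smaller M is more luminous → Star 2.
L ratio = 10^(0.4 |ΔM|) = 10^2.058 = 114.4

Star 2 is more luminous, by a factor of 114.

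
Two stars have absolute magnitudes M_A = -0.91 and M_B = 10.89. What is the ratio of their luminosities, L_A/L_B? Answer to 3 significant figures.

ΔM = M_A − M_B = -11.80
L_A/L_B = 10^(−0.4 ΔM) = 10^4.720 = 52480

L_A/L_B ≈ 52500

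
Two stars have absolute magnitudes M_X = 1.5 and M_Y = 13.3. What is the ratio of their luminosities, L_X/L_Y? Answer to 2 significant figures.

L_X/L_Y ≈ 52000

ΔM = M_X − M_Y = -11.8
L_X/L_Y = 10^(−0.4 ΔM) = 10^4.720 = 52480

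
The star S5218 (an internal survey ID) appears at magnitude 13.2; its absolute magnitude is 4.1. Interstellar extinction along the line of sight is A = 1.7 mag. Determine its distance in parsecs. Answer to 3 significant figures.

d ≈ 302 pc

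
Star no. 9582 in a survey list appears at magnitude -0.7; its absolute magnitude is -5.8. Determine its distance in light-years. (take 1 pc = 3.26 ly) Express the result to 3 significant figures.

d ≈ 341 ly

μ = m − M = 5.100
m − M = 5 log₁₀ d − 5
log₁₀ d = (m − M)/5 + 1 = 2.0200
d = 10^2.0200 = 104.7 pc
= 341.4 ly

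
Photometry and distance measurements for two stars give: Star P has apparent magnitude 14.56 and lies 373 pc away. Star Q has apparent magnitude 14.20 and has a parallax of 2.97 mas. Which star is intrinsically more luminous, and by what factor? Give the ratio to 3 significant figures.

Star Q is more luminous, by a factor of 1.14.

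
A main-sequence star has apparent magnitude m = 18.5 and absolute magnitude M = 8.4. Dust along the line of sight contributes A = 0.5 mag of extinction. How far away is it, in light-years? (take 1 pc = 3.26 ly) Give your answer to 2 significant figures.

d ≈ 2700 ly

m − M = 5 log₁₀(d/10 pc) + A  ⇒  18.5 − (8.4) − 0.5 = 5 log₁₀(d/10)
9.600 = 5 log₁₀(d/10)
log₁₀ d = (m − M − A)/5 + 1 = 2.9200
d = 10^2.9200 = 831.8 pc
= 2712 ly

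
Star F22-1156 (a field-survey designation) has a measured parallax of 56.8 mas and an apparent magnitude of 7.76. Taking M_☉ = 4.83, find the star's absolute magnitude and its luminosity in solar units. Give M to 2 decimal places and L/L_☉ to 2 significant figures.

d = 1/p = 1000/56.8 mas = 17.61 pc
M = m − 5 log₁₀ d + 5 = 7.76 − 5·1.2457 + 5 = 6.532
M − M_☉ = 6.532 − 4.83 = 1.702
L/L_☉ = 10^(−0.4 × 1.702) = 0.2086

M ≈ 6.53; L/L_☉ ≈ 0.21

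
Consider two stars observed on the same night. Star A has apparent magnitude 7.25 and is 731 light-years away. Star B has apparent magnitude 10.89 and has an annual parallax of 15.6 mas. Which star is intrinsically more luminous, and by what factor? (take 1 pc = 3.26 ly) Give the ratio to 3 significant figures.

Star A is more luminous, by a factor of 350.

Star A: d = 731 ly / 3.26 = 224.2 pc
Star A: M = m − 5 log₁₀ d + 5 = 7.25 − 5·2.3507 + 5 = 0.497
Star B: p = 15.6 mas = 0.0156″ → d = 1/p = 64.10 pc
Star B: M = m − 5 log₁₀ d + 5 = 10.89 − 5·1.8069 + 5 = 6.856
ΔM = M_A − M_B = 0.497 − (6.856) = -6.359; smaller M is more luminous → Star A.
L ratio = 10^(0.4 |ΔM|) = 10^2.544 = 349.7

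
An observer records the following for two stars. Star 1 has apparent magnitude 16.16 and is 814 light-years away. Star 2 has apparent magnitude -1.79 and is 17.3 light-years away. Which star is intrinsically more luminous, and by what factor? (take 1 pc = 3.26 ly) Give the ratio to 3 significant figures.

Star 1: d = 814 ly / 3.26 = 249.7 pc
Star 1: M = m − 5 log₁₀ d + 5 = 16.16 − 5·2.3974 + 5 = 9.173
Star 2: d = 17.3 ly / 3.26 = 5.307 pc
Star 2: M = m − 5 log₁₀ d + 5 = -1.79 − 5·0.7248 + 5 = -0.414
ΔM = M_1 − M_2 = 9.173 − (-0.414) = 9.587; smaller M is more luminous → Star 2.
L ratio = 10^(0.4 |ΔM|) = 10^3.835 = 6837

Star 2 is more luminous, by a factor of 6840.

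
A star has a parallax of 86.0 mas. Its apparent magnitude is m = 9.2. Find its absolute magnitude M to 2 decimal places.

p = 86.0 mas = 0.0860″ → d = 1/p = 11.63 pc
5 log₁₀(d/10 pc) = 5 log₁₀(11.63) − 5 = 0.328
M = m − 5 log₁₀(d/10) = 9.2 − 0.328 = 8.872

M ≈ 8.87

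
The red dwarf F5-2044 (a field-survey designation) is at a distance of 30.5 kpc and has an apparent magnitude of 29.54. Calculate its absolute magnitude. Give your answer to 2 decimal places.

d = 30.5 kpc = 30500 pc
5 log₁₀(d/10 pc) = 5 log₁₀(30500) − 5 = 17.421
M = m − 5 log₁₀(d/10) = 29.54 − 17.421 = 12.119

M ≈ 12.12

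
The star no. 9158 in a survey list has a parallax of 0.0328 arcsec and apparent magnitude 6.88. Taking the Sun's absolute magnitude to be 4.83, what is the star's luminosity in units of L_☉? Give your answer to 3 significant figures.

L/L_☉ ≈ 1.41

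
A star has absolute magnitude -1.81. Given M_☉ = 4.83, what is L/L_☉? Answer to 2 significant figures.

M − M_☉ = -1.81 − 4.83 = -6.640
L/L_☉ = 10^(−0.4 (M − M_☉)) = 10^2.656 = 452.9

L/L_☉ ≈ 450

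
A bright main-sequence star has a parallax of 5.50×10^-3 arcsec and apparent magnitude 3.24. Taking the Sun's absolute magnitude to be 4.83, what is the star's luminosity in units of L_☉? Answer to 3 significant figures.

L/L_☉ ≈ 1430

d = 1/p = 1/5.50×10^-3″ = 181.8 pc
M = m − 5 log₁₀ d + 5 = 3.24 − 5·2.2596 + 5 = -3.058
M − M_☉ = -3.058 − 4.83 = -7.888
L/L_☉ = 10^(−0.4 × -7.888) = 1430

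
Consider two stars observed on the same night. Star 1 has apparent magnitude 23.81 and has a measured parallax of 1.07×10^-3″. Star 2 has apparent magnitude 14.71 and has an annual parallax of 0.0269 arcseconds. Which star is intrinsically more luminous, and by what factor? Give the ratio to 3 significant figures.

Star 1: d = 1/p = 1/1.07×10^-3″ = 934.6 pc
Star 1: M = m − 5 log₁₀ d + 5 = 23.81 − 5·2.9706 + 5 = 13.957
Star 2: d = 1/p = 1/0.0269″ = 37.17 pc
Star 2: M = m − 5 log₁₀ d + 5 = 14.71 − 5·1.5702 + 5 = 11.859
ΔM = M_1 − M_2 = 13.957 − (11.859) = 2.098; smaller M is more luminous → Star 2.
L ratio = 10^(0.4 |ΔM|) = 10^0.839 = 6.907

Star 2 is more luminous, by a factor of 6.91.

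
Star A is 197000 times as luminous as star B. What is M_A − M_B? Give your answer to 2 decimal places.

M_A − M_B ≈ -13.24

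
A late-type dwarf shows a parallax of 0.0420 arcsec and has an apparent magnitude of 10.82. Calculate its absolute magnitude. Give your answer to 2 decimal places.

M ≈ 8.94

d = 1/p = 1/0.0420″ = 23.81 pc
5 log₁₀(d/10 pc) = 5 log₁₀(23.81) − 5 = 1.884
M = m − 5 log₁₀(d/10) = 10.82 − 1.884 = 8.936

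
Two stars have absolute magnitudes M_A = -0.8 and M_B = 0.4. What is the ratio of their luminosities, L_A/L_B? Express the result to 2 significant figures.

L_A/L_B ≈ 3.0

ΔM = M_A − M_B = -1.2
L_A/L_B = 10^(−0.4 ΔM) = 10^0.480 = 3.020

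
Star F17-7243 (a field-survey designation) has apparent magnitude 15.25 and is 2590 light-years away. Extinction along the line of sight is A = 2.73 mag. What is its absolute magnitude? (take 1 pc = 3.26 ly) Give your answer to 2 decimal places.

d = 2590 ly / 3.26 = 794.5 pc
5 log₁₀(d/10 pc) = 5 log₁₀(794.5) − 5 = 9.500
M = m − 5 log₁₀(d/10) − A = 15.25 − 9.500 − 2.73 = 3.020

M ≈ 3.02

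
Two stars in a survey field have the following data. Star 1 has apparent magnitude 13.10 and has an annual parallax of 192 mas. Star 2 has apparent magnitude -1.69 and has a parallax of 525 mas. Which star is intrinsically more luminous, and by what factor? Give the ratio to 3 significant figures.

Star 2 is more luminous, by a factor of 110000.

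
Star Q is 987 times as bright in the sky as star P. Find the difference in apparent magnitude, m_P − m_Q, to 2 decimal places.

m_P − m_Q ≈ 7.49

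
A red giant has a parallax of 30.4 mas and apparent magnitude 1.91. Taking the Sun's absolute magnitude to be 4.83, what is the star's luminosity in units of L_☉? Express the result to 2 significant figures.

d = 1/p = 1000/30.4 mas = 32.89 pc
M = m − 5 log₁₀ d + 5 = 1.91 − 5·1.5171 + 5 = -0.676
M − M_☉ = -0.676 − 4.83 = -5.506
L/L_☉ = 10^(−0.4 × -5.506) = 159.3

L/L_☉ ≈ 160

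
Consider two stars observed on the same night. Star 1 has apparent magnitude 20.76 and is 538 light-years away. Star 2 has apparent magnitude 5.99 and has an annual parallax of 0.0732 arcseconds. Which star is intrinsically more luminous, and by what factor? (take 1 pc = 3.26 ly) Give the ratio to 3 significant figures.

Star 1: d = 538 ly / 3.26 = 165.0 pc
Star 1: M = m − 5 log₁₀ d + 5 = 20.76 − 5·2.2176 + 5 = 14.672
Star 2: d = 1/p = 1/0.0732″ = 13.66 pc
Star 2: M = m − 5 log₁₀ d + 5 = 5.99 − 5·1.1355 + 5 = 5.313
ΔM = M_1 − M_2 = 14.672 − (5.313) = 9.360; smaller M is more luminous → Star 2.
L ratio = 10^(0.4 |ΔM|) = 10^3.744 = 5544

Star 2 is more luminous, by a factor of 5540.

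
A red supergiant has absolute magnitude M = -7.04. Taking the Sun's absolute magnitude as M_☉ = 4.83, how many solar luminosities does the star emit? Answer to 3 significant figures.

L/L_☉ ≈ 56000

M − M_☉ = -7.04 − 4.83 = -11.870
L/L_☉ = 10^(−0.4 (M − M_☉)) = 10^4.748 = 55980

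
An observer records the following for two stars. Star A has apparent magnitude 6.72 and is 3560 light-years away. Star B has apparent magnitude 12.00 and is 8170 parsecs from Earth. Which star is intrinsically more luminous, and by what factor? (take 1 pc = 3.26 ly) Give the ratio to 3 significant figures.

Star A: d = 3560 ly / 3.26 = 1092 pc
Star A: M = m − 5 log₁₀ d + 5 = 6.72 − 5·3.0382 + 5 = -3.471
Star B: M = m − 5 log₁₀ d + 5 = 12.00 − 5·3.9122 + 5 = -2.561
ΔM = M_A − M_B = -3.471 − (-2.561) = -0.910; smaller M is more luminous → Star A.
L ratio = 10^(0.4 |ΔM|) = 10^0.364 = 2.312

Star A is more luminous, by a factor of 2.31.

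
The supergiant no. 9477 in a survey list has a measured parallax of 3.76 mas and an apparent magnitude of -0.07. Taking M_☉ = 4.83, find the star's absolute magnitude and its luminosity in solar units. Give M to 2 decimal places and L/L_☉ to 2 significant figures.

d = 1/p = 1000/3.76 mas = 266.0 pc
M = m − 5 log₁₀ d + 5 = -0.07 − 5·2.4248 + 5 = -7.194
M − M_☉ = -7.194 − 4.83 = -12.024
L/L_☉ = 10^(−0.4 × -12.024) = 64510

M ≈ -7.19; L/L_☉ ≈ 65000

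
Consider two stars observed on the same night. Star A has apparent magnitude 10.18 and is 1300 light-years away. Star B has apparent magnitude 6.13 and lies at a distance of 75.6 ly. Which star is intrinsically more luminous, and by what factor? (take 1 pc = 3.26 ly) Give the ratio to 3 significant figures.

Star A: d = 1300 ly / 3.26 = 398.8 pc
Star A: M = m − 5 log₁₀ d + 5 = 10.18 − 5·2.6007 + 5 = 2.176
Star B: d = 75.6 ly / 3.26 = 23.19 pc
Star B: M = m − 5 log₁₀ d + 5 = 6.13 − 5·1.3653 + 5 = 4.303
ΔM = M_A − M_B = 2.176 − (4.303) = -2.127; smaller M is more luminous → Star A.
L ratio = 10^(0.4 |ΔM|) = 10^0.851 = 7.093

Star A is more luminous, by a factor of 7.09.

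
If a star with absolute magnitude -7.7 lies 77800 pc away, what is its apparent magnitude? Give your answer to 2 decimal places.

m ≈ 11.75

m = M + 5 log₁₀ d − 5 = -7.7 + 5·4.8910 − 5 = 11.755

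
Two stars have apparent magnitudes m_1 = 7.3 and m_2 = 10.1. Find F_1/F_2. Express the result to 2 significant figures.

F_1/F_2 ≈ 13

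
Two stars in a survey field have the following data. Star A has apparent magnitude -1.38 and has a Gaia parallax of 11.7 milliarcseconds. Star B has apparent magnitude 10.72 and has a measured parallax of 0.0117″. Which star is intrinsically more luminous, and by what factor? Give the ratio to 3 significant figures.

Star A is more luminous, by a factor of 69200.

Star A: p = 11.7 mas = 0.0117″ → d = 1/p = 85.47 pc
Star A: M = m − 5 log₁₀ d + 5 = -1.38 − 5·1.9318 + 5 = -6.039
Star B: d = 1/p = 1/0.0117″ = 85.47 pc
Star B: M = m − 5 log₁₀ d + 5 = 10.72 − 5·1.9318 + 5 = 6.061
ΔM = M_A − M_B = -6.039 − (6.061) = -12.100; smaller M is more luminous → Star A.
L ratio = 10^(0.4 |ΔM|) = 10^4.840 = 69180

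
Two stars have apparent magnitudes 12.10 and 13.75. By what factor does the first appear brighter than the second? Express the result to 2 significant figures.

4.6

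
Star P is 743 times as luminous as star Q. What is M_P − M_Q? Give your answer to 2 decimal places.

Pogson: ΔM = −2.5 log₁₀(ratio) = −2.5 log₁₀(743) = −2.5 × 2.8710 = -7.177
Star P is brighter, so it has the smaller magnitude: the difference is negative.

M_P − M_Q ≈ -7.18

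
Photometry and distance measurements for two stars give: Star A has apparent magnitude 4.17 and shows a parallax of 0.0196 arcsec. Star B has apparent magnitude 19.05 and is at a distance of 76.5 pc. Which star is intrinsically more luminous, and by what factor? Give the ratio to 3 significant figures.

Star A is more luminous, by a factor of 398000.

Star A: d = 1/p = 1/0.0196″ = 51.02 pc
Star A: M = m − 5 log₁₀ d + 5 = 4.17 − 5·1.7077 + 5 = 0.631
Star B: M = m − 5 log₁₀ d + 5 = 19.05 − 5·1.8837 + 5 = 14.632
ΔM = M_A − M_B = 0.631 − (14.632) = -14.000; smaller M is more luminous → Star A.
L ratio = 10^(0.4 |ΔM|) = 10^5.600 = 398300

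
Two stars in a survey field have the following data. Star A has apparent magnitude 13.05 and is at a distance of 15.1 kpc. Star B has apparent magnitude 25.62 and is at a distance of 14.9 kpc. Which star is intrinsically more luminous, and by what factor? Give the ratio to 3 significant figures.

Star A: d = 15.1 kpc = 15100 pc
Star A: M = m − 5 log₁₀ d + 5 = 13.05 − 5·4.1790 + 5 = -2.845
Star B: d = 14.9 kpc = 14900 pc
Star B: M = m − 5 log₁₀ d + 5 = 25.62 − 5·4.1732 + 5 = 9.754
ΔM = M_A − M_B = -2.845 − (9.754) = -12.599; smaller M is more luminous → Star A.
L ratio = 10^(0.4 |ΔM|) = 10^5.040 = 109500

Star A is more luminous, by a factor of 110000.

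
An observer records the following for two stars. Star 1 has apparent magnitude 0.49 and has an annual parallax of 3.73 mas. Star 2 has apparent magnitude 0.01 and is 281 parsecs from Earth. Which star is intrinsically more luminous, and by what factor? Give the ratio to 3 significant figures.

Star 2 is more luminous, by a factor of 1.71.

Star 1: p = 3.73 mas = 3.73×10^-3″ → d = 1/p = 268.1 pc
Star 1: M = m − 5 log₁₀ d + 5 = 0.49 − 5·2.4283 + 5 = -6.651
Star 2: M = m − 5 log₁₀ d + 5 = 0.01 − 5·2.4487 + 5 = -7.234
ΔM = M_1 − M_2 = -6.651 − (-7.234) = 0.582; smaller M is more luminous → Star 2.
L ratio = 10^(0.4 |ΔM|) = 10^0.233 = 1.709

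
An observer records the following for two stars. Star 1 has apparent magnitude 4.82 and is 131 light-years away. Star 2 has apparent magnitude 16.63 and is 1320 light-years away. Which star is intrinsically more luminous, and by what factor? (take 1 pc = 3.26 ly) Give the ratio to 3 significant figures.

Star 1: d = 131 ly / 3.26 = 40.18 pc
Star 1: M = m − 5 log₁₀ d + 5 = 4.82 − 5·1.6041 + 5 = 1.800
Star 2: d = 1320 ly / 3.26 = 404.9 pc
Star 2: M = m − 5 log₁₀ d + 5 = 16.63 − 5·2.6074 + 5 = 8.593
ΔM = M_1 − M_2 = 1.800 − (8.593) = -6.793; smaller M is more luminous → Star 1.
L ratio = 10^(0.4 |ΔM|) = 10^2.717 = 521.7

Star 1 is more luminous, by a factor of 522.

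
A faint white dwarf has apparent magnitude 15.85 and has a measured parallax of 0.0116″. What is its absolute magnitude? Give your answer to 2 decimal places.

d = 1/p = 1/0.0116″ = 86.21 pc
5 log₁₀(d/10 pc) = 5 log₁₀(86.21) − 5 = 4.678
M = m − 5 log₁₀(d/10) = 15.85 − 4.678 = 11.172

M ≈ 11.17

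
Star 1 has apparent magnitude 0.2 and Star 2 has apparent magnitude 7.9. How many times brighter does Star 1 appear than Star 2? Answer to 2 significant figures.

1200

Δm = 0.2 − (7.9) = -7.7
Flux ratio = 10^(−0.4 Δm) = 10^(−0.4 × -7.7) = 10^3.080 = 1202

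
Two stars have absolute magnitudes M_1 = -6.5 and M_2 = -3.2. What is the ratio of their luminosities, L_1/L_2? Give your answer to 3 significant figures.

ΔM = M_1 − M_2 = -3.3
L_1/L_2 = 10^(−0.4 ΔM) = 10^1.320 = 20.89

L_1/L_2 ≈ 20.9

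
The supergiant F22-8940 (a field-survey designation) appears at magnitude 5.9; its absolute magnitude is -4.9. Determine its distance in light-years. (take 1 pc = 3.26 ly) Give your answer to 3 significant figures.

μ = m − M = 10.800
m − M = 5 log₁₀ d − 5
log₁₀ d = (m − M)/5 + 1 = 3.1600
d = 10^3.1600 = 1445 pc
= 4712 ly

d ≈ 4710 ly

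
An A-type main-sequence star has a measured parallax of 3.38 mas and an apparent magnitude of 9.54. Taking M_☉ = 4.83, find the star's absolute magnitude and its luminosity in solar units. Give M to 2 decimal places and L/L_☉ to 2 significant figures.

M ≈ 2.18; L/L_☉ ≈ 11

d = 1/p = 1000/3.38 mas = 295.9 pc
M = m − 5 log₁₀ d + 5 = 9.54 − 5·2.4711 + 5 = 2.185
M − M_☉ = 2.185 − 4.83 = -2.645
L/L_☉ = 10^(−0.4 × -2.645) = 11.43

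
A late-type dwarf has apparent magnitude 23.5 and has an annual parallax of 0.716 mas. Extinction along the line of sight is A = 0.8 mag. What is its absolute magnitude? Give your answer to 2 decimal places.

M ≈ 11.97

p = 0.716 mas = 7.16×10^-4″ → d = 1/p = 1397 pc
5 log₁₀(d/10 pc) = 5 log₁₀(1397) − 5 = 10.725
M = m − 5 log₁₀(d/10) − A = 23.5 − 10.725 − 0.8 = 11.975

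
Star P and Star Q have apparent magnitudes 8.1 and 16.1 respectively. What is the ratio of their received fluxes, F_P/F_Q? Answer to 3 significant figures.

F_P/F_Q ≈ 1580

Δm = 8.1 − (16.1) = -8.0
Flux ratio = 10^(−0.4 Δm) = 10^(−0.4 × -8.0) = 10^3.200 = 1585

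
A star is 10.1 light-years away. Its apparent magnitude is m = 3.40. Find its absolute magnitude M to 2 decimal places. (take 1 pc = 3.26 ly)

d = 10.1 ly / 3.26 = 3.098 pc
5 log₁₀(d/10 pc) = 5 log₁₀(3.098) − 5 = -2.544
M = m − 5 log₁₀(d/10) = 3.40 + 2.544 = 5.944

M ≈ 5.94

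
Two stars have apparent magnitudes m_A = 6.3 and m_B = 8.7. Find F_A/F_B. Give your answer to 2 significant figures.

F_A/F_B ≈ 9.1

Magnitude difference = -2.4
Flux ratio = 10^(−0.4 Δm) = 10^(−0.4 × -2.4) = 10^0.960 = 9.120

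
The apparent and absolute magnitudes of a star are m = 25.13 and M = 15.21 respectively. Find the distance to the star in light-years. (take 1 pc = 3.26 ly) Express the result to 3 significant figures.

d ≈ 3140 ly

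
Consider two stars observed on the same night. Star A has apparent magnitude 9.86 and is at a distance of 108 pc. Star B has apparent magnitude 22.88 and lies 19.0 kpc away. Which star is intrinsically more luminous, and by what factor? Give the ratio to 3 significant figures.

Star A: M = m − 5 log₁₀ d + 5 = 9.86 − 5·2.0334 + 5 = 4.693
Star B: d = 19.0 kpc = 19000 pc
Star B: M = m − 5 log₁₀ d + 5 = 22.88 − 5·4.2788 + 5 = 6.486
ΔM = M_A − M_B = 4.693 − (6.486) = -1.793; smaller M is more luminous → Star A.
L ratio = 10^(0.4 |ΔM|) = 10^0.717 = 5.216

Star A is more luminous, by a factor of 5.22.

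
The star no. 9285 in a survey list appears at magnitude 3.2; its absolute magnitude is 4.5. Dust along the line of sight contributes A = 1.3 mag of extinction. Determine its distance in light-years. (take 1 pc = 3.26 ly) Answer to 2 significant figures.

m − M = 5 log₁₀(d/10 pc) + A  ⇒  3.2 − (4.5) − 1.3 = 5 log₁₀(d/10)
-2.600 = 5 log₁₀(d/10)
log₁₀ d = (m − M − A)/5 + 1 = 0.4800
d = 10^0.4800 = 3.020 pc
= 9.845 ly

d ≈ 9.8 ly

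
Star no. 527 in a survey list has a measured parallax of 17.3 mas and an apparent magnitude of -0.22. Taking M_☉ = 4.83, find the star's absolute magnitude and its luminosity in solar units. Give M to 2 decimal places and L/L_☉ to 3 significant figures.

M ≈ -4.03; L/L_☉ ≈ 3500

d = 1/p = 1000/17.3 mas = 57.80 pc
M = m − 5 log₁₀ d + 5 = -0.22 − 5·1.7620 + 5 = -4.030
M − M_☉ = -4.030 − 4.83 = -8.860
L/L_☉ = 10^(−0.4 × -8.860) = 3499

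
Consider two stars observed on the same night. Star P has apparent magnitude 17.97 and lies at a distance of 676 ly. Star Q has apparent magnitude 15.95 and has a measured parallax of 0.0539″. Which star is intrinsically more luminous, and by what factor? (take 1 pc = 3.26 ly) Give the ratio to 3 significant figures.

Star P: d = 676 ly / 3.26 = 207.4 pc
Star P: M = m − 5 log₁₀ d + 5 = 17.97 − 5·2.3167 + 5 = 11.386
Star Q: d = 1/p = 1/0.0539″ = 18.55 pc
Star Q: M = m − 5 log₁₀ d + 5 = 15.95 − 5·1.2684 + 5 = 14.608
ΔM = M_P − M_Q = 11.386 − (14.608) = -3.222; smaller M is more luminous → Star P.
L ratio = 10^(0.4 |ΔM|) = 10^1.289 = 19.44

Star P is more luminous, by a factor of 19.4.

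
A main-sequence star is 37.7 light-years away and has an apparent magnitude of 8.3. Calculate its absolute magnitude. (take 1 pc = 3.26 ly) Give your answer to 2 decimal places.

M ≈ 7.98

d = 37.7 ly / 3.26 = 11.56 pc
5 log₁₀(d/10 pc) = 5 log₁₀(11.56) − 5 = 0.316
M = m − 5 log₁₀(d/10) = 8.3 − 0.316 = 7.984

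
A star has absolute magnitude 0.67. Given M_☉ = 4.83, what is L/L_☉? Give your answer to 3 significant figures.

L/L_☉ ≈ 46.1

M − M_☉ = 0.67 − 4.83 = -4.160
L/L_☉ = 10^(−0.4 (M − M_☉)) = 10^1.664 = 46.13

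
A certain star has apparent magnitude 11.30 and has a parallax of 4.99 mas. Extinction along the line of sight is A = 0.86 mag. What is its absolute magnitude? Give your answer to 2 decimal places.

p = 4.99 mas = 4.99×10^-3″ → d = 1/p = 200.4 pc
5 log₁₀(d/10 pc) = 5 log₁₀(200.4) − 5 = 6.509
M = m − 5 log₁₀(d/10) − A = 11.30 − 6.509 − 0.86 = 3.931

M ≈ 3.93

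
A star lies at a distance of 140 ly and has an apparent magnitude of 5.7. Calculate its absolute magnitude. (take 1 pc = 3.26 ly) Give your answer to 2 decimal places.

M ≈ 2.54

d = 140 ly / 3.26 = 42.94 pc
5 log₁₀(d/10 pc) = 5 log₁₀(42.94) − 5 = 3.165
M = m − 5 log₁₀(d/10) = 5.7 − 3.165 = 2.535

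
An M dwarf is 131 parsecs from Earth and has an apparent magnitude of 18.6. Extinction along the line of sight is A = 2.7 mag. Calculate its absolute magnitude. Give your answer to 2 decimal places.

M ≈ 10.31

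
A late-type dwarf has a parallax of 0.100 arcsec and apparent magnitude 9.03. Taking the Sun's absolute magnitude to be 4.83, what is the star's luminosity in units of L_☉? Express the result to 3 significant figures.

d = 1/p = 1/0.100″ = 10.00 pc
M = m − 5 log₁₀ d + 5 = 9.03 − 5·1.0000 + 5 = 9.030
M − M_☉ = 9.030 − 4.83 = 4.200
L/L_☉ = 10^(−0.4 × 4.200) = 0.02089

L/L_☉ ≈ 0.0209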